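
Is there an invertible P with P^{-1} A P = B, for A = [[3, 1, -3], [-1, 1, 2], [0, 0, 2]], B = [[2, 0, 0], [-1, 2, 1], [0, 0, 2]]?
No.

Both have characteristic polynomial (x - 2)^3, but the minimal polynomial of A is (x - 2)^3 while the minimal polynomial of B is (x - 2)^2. The minimal polynomial is a similarity invariant, so A and B are not similar.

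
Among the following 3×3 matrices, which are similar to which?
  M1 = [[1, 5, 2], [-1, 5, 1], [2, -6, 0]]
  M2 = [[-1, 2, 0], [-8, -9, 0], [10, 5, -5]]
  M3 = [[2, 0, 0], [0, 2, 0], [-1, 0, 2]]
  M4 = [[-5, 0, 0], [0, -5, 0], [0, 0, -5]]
Characteristic polynomials: χ_{M1} = (x - 2)^3, χ_{M2} = (x + 5)^3, χ_{M3} = (x - 2)^3, χ_{M4} = (x + 5)^3.

{M1}: invariant factors (x - 2)^3.

{M2}: invariant factors x + 5, (x + 5)^2.

{M3}: invariant factors x - 2, (x - 2)^2.

{M4}: invariant factors x + 5, x + 5, x + 5.

Matrices are similar if and only if their invariant-factor lists agree; the partition into similarity classes is {M1}, {M2}, {M3}, {M4}.

4 classes: {M1}, {M2}, {M3}, {M4}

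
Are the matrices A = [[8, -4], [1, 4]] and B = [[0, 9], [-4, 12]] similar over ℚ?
Two matrices over a field are similar if and only if they have the same invariant factors.

Both A and B have characteristic polynomial (x - 6)^2 and minimal polynomial (x - 6)^2. Computing further, both have invariant factors (x - 6)^2. Hence A and B are similar.

Yes.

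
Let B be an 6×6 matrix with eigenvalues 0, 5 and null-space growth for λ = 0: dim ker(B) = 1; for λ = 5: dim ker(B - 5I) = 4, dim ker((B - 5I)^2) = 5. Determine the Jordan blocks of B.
Jordan blocks: (0, 1), (5, 2), (5, 1), (5, 1), (5, 1)

λ = 0: successive nullity increments [1] count blocks of size ≥ k; block sizes are [1].
λ = 5: successive nullity increments [4, 1] count blocks of size ≥ k; block sizes are [2, 1, 1, 1].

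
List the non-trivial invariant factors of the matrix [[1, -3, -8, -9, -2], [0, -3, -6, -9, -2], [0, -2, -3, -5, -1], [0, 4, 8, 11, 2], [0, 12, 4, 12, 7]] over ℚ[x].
(x - 5)^2(x - 1)^3

The Jordan structure of A has elementary divisors (x - 1)^3, (x - 5)^2. Arranging the block sizes at each eigenvalue in decreasing order and taking row products gives the invariant factors.

Invariant factors (smallest first, each dividing the next): (x - 5)^2(x - 1)^3.

Check: the last factor (x - 5)^2(x - 1)^3 is the minimal polynomial, and the product (x - 5)^2(x - 1)^3 is the characteristic polynomial.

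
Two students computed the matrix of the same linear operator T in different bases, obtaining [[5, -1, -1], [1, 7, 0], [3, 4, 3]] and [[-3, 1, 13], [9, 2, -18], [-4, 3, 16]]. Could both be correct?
Yes.

Two matrices over a field are similar if and only if they have the same invariant factors.

Both A and B have characteristic polynomial (x - 5)^3 and minimal polynomial (x - 5)^3. Computing further, both have invariant factors (x - 5)^3. Hence A and B are similar.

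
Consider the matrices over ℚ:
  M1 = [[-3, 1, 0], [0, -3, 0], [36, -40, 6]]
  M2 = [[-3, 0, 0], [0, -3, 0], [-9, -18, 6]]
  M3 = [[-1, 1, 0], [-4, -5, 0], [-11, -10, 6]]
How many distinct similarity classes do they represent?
Characteristic polynomials: χ_{M1} = (x - 6)(x + 3)^2, χ_{M2} = (x - 6)(x + 3)^2, χ_{M3} = (x - 6)(x + 3)^2.

{M1, M3}: invariant factors (x - 6)(x + 3)^2.

{M2}: invariant factors x + 3, (x - 6)(x + 3).

Matrices are similar if and only if their invariant-factor lists agree; the partition into similarity classes is {M1, M3}, {M2}.

2 classes: {M1, M3}, {M2}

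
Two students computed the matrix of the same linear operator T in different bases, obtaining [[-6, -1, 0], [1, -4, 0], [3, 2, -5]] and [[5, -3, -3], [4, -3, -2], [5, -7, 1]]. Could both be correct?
trace(A) = -15 but trace(B) = 3. The trace is a similarity invariant, so A and B are not similar.

No.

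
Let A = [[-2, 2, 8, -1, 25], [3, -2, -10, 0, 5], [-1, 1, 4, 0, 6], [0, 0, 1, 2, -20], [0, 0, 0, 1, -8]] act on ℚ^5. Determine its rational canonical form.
The invariant factors of A (the non-unit diagonal entries of the Smith normal form of xI - A over ℚ[x]) are (x + 1)(x + 5)(x^3 - x - 1), each dividing the next. The characteristic polynomial is their product, (x + 1)(x + 5)(x^3 - x - 1).

The rational canonical form is the block-diagonal matrix of companion matrices C(f_i):
R = [[0, 0, 0, 0, 5], [1, 0, 0, 0, 11], [0, 1, 0, 0, 7], [0, 0, 1, 0, -4], [0, 0, 0, 1, -6]].

Note the characteristic polynomial does not split into linear factors over ℚ, so A has no Jordan form over ℚ; the rational canonical form exists over any field.

R = [[0, 0, 0, 0, 5], [1, 0, 0, 0, 11], [0, 1, 0, 0, 7], [0, 0, 1, 0, -4], [0, 0, 0, 1, -6]]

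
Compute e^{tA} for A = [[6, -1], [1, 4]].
A has Jordan form J = [[5, 1], [0, 5]] with A = PJP^{-1}, so e^{tA} = P e^{tJ} P^{-1}.

For a Jordan block J_k(λ), e^{tJ_k(λ)} = e^{λt} · (I + tN + t^2 N^2/2! + ... + t^{k-1} N^{k-1}/(k-1)!) where N is the nilpotent superdiagonal part.

Assembling the blocks and conjugating back gives the entries of e^{tA} as shown above.

e^{tA} = [[(t + 1)*e^{5*t}, -t*e^{5*t}], [t*e^{5*t}, (1 - t)*e^{5*t}]]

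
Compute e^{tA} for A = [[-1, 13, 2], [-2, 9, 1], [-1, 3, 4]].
A has Jordan form J = [[4, 1, 0], [0, 4, 1], [0, 0, 4]] with A = PJP^{-1}, so e^{tA} = P e^{tJ} P^{-1}.

For a Jordan block J_k(λ), e^{tJ_k(λ)} = e^{λt} · (I + tN + t^2 N^2/2! + ... + t^{k-1} N^{k-1}/(k-1)!) where N is the nilpotent superdiagonal part.

Assembling the blocks and conjugating back gives the entries of e^{tA} as shown above.

e^{tA} = [[(-3*t^2 - 10*t + 2)*e^{4*t}/2, t*(3*t + 13)*e^{4*t}, t*(3*t + 4)*e^{4*t}/2], [t*(-t - 4)*e^{4*t}/2, (t^2 + 5*t + 1)*e^{4*t}, t*(t + 2)*e^{4*t}/2], [t*(-t - 2)*e^{4*t}/2, t*(t + 3)*e^{4*t}, (t^2 + 2)*e^{4*t}/2]]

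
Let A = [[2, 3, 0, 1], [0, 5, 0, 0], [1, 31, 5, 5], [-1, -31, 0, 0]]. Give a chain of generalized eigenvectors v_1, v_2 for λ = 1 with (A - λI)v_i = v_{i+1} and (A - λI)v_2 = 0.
v_1 = [[0, 0, -1, 1]]^T, v_2 = [[1, 0, 1, -1]]^T

We seek v_1 ∈ ker((A - I)^2) \ ker(A - I), then set v_{i+1} = (A - I) v_i.

One such chain is v_1 = [[0, 0, -1, 1]]^T, v_2 = [[1, 0, 1, -1]]^T. Check: (A - I) v_2 = [[0, 0, 0, 0]]^T = 0.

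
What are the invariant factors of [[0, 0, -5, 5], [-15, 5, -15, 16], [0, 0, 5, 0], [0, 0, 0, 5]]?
The Jordan structure of A has elementary divisors x, (x - 5)^2, (x - 5). Arranging the block sizes at each eigenvalue in decreasing order and taking row products gives the invariant factors.

Invariant factors (smallest first, each dividing the next): x - 5, x(x - 5)^2.

Check: the last factor x(x - 5)^2 is the minimal polynomial, and the product x(x - 5)^3 is the characteristic polynomial.

x - 5, x(x - 5)^2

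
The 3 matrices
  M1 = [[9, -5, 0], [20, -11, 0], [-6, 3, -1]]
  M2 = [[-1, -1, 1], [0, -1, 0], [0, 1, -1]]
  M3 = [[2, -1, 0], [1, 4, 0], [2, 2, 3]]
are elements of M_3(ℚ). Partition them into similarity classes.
Characteristic polynomials: χ_{M1} = (x + 1)^3, χ_{M2} = (x + 1)^3, χ_{M3} = (x - 3)^3.

{M1}: invariant factors x + 1, (x + 1)^2.

{M2}: invariant factors (x + 1)^3.

{M3}: invariant factors x - 3, (x - 3)^2.

Matrices are similar if and only if their invariant-factor lists agree; the partition into similarity classes is {M1}, {M2}, {M3}.

3 classes: {M1}, {M2}, {M3}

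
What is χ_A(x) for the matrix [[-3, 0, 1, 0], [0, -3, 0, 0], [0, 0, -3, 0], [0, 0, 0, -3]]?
χ_A(x) = (x + 3)^4

xI - A = [[x + 3, 0, -1, 0], [0, x + 3, 0, 0], [0, 0, x + 3, 0], [0, 0, 0, x + 3]].

Expanding det(xI - A) along the first row:
det(xI - A) = + (x + 3)·det([[x + 3, 0, 0], [0, x + 3, 0], [0, 0, x + 3]]) - (0)·det([[0, 0, 0], [0, x + 3, 0], [0, 0, x + 3]]) + (-1)·det([[0, x + 3, 0], [0, 0, 0], [0, 0, x + 3]]) - (0)·det([[0, x + 3, 0], [0, 0, x + 3], [0, 0, 0]]).

Evaluating gives χ_A(x) = x^4 + 12x^3 + 54x^2 + 108x + 81 = (x + 3)^4.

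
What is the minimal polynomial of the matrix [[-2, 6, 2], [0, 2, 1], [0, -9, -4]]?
m_A(x) = (x + 1)^2(x + 2)

The characteristic polynomial factors as (x + 1)^2(x + 2). The minimal polynomial is ∏(x - λ)^{k_λ} where k_λ is the size of the largest Jordan block at λ.

For λ = -2: rank(A + 2I) = 2, and the largest Jordan block has size 1 (the smallest k with rank((A + 2I)^k) = rank((A + 2I)^(k+1))).
For λ = -1: rank(A + I) = 2, and the largest Jordan block has size 2 (the smallest k with rank((A + I)^k) = rank((A + I)^(k+1))).

So m_A(x) = (x + 1)^2(x + 2).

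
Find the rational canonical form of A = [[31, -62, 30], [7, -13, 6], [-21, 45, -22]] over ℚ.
The invariant factors of A (the non-unit diagonal entries of the Smith normal form of xI - A over ℚ[x]) are (x + 4)(x^2 - 5), each dividing the next. The characteristic polynomial is their product, (x + 4)(x^2 - 5).

The rational canonical form is the block-diagonal matrix of companion matrices C(f_i):
R = [[0, 0, 20], [1, 0, 5], [0, 1, -4]].

Note the characteristic polynomial does not split into linear factors over ℚ, so A has no Jordan form over ℚ; the rational canonical form exists over any field.

R = [[0, 0, 20], [1, 0, 5], [0, 1, -4]]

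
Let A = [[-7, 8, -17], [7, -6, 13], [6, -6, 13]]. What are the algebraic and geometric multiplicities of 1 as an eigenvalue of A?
The characteristic polynomial is (x - 1)^2(x + 2), so the factor x - 1 appears with exponent 2: the algebraic multiplicity is 2.

rank(A - I) = 2, so the eigenspace has dimension 3 - 2 = 1: the geometric multiplicity is 1.

Since 1 < 2, A is not diagonalizable.

algebraic multiplicity 2, geometric multiplicity 1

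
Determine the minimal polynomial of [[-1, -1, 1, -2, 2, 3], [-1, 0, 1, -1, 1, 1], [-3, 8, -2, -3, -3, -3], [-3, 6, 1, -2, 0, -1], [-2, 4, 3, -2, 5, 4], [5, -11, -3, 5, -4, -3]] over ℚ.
m_A(x) = (x - 1)^3(x + 2)^3

The characteristic polynomial factors as (x - 1)^3(x + 2)^3. The minimal polynomial is ∏(x - λ)^{k_λ} where k_λ is the size of the largest Jordan block at λ.

For λ = -2: rank(A + 2I) = 5, and the largest Jordan block has size 3 (the smallest k with rank((A + 2I)^k) = rank((A + 2I)^(k+1))).
For λ = 1: rank(A - I) = 5, and the largest Jordan block has size 3 (the smallest k with rank((A - I)^k) = rank((A - I)^(k+1))).

So m_A(x) = (x - 1)^3(x + 2)^3.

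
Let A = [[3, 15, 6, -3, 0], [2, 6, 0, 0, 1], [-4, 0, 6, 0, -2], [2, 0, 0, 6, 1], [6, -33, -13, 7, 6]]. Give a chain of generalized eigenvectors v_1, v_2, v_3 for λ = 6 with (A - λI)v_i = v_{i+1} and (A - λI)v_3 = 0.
v_1 = [[-1, -1, 2, 0, 2]]^T, v_2 = [[0, 0, 0, 0, 1]]^T, v_3 = [[0, 1, -2, 1, 0]]^T

We seek v_1 ∈ ker((A - 6I)^3) \ ker((A - 6I)^2), then set v_{i+1} = (A - 6I) v_i.

One such chain is v_1 = [[-1, -1, 2, 0, 2]]^T, v_2 = [[0, 0, 0, 0, 1]]^T, v_3 = [[0, 1, -2, 1, 0]]^T. Check: (A - 6I) v_3 = [[0, 0, 0, 0, 0]]^T = 0.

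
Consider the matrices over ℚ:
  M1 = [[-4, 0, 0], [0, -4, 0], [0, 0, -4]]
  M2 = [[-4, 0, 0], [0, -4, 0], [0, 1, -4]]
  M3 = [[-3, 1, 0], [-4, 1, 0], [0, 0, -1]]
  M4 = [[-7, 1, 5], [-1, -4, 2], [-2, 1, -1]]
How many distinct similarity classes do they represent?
Characteristic polynomials: χ_{M1} = (x + 4)^3, χ_{M2} = (x + 4)^3, χ_{M3} = (x + 1)^3, χ_{M4} = (x + 4)^3.

{M1}: invariant factors x + 4, x + 4, x + 4.

{M2}: invariant factors x + 4, (x + 4)^2.

{M3}: invariant factors x + 1, (x + 1)^2.

{M4}: invariant factors (x + 4)^3.

Matrices are similar if and only if their invariant-factor lists agree; the partition into similarity classes is {M1}, {M2}, {M3}, {M4}.

4 classes: {M1}, {M2}, {M3}, {M4}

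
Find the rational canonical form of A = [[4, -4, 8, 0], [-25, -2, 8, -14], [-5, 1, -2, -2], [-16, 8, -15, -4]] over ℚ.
R = [[0, 0, 0, -8], [1, 0, 0, -10], [0, 1, 0, -2], [0, 0, 1, -4]]

The invariant factors of A (the non-unit diagonal entries of the Smith normal form of xI - A over ℚ[x]) are (x + 4)(x^3 + 2x + 2), each dividing the next. The characteristic polynomial is their product, (x + 4)(x^3 + 2x + 2).

The rational canonical form is the block-diagonal matrix of companion matrices C(f_i):
R = [[0, 0, 0, -8], [1, 0, 0, -10], [0, 1, 0, -2], [0, 0, 1, -4]].

Note the characteristic polynomial does not split into linear factors over ℚ, so A has no Jordan form over ℚ; the rational canonical form exists over any field.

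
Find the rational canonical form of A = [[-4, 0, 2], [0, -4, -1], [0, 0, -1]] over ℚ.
The invariant factors of A (the non-unit diagonal entries of the Smith normal form of xI - A over ℚ[x]) are x + 4, (x + 1)(x + 4), each dividing the next. The characteristic polynomial is their product, (x + 1)(x + 4)^2.

The rational canonical form is the block-diagonal matrix of companion matrices C(f_i):
R = [[-4, 0, 0], [0, 0, -4], [0, 1, -5]].

R = [[-4, 0, 0], [0, 0, -4], [0, 1, -5]]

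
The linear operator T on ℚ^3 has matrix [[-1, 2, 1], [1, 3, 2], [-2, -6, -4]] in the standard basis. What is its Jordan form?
J = [[-1, 1, 0], [0, -1, 0], [0, 0, 0]]

The characteristic polynomial is det(xI - A) = x(x + 1)^2, so the eigenvalues are -1 (algebraic multiplicity 2), 0 (algebraic multiplicity 1).

For λ = -1: rank(A + I) = 2, rank((A + I)^2) = 1. The eigenspace has dimension 3 - 2 = 1, so there is 1 Jordan block; the rank sequence gives block sizes [2].

For λ = 0: algebraic multiplicity 1 gives one 1×1 block.

Assembling the blocks gives the Jordan form J above.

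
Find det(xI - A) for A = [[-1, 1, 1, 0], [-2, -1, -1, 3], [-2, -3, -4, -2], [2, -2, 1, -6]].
xI - A = [[x + 1, -1, -1, 0], [2, x + 1, 1, -3], [2, 3, x + 4, 2], [-2, 2, -1, x + 6]].

Expanding det(xI - A) along the first row:
det(xI - A) = + (x + 1)·det([[x + 1, 1, -3], [3, x + 4, 2], [2, -1, x + 6]]) - (-1)·det([[2, 1, -3], [2, x + 4, 2], [-2, -1, x + 6]]) + (-1)·det([[2, x + 1, -3], [2, 3, 2], [-2, 2, x + 6]]) - (0)·det([[2, x + 1, 1], [2, 3, x + 4], [-2, 2, -1]]).

Evaluating gives χ_A(x) = x^4 + 12x^3 + 54x^2 + 108x + 81 = (x + 3)^4.

χ_A(x) = (x + 3)^4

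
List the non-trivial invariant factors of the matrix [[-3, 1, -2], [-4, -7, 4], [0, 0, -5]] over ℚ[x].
The Jordan structure of A has elementary divisors (x + 5)^2, (x + 5). Arranging the block sizes at each eigenvalue in decreasing order and taking row products gives the invariant factors.

Invariant factors (smallest first, each dividing the next): x + 5, (x + 5)^2.

Check: the last factor (x + 5)^2 is the minimal polynomial, and the product (x + 5)^3 is the characteristic polynomial.

x + 5, (x + 5)^2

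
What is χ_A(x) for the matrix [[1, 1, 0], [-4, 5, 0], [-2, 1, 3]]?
xI - A = [[x - 1, -1, 0], [4, x - 5, 0], [2, -1, x - 3]].

Expanding det(xI - A) along the first row:
det(xI - A) = + (x - 1)·det([[x - 5, 0], [-1, x - 3]]) - (-1)·det([[4, 0], [2, x - 3]]) + (0)·det([[4, x - 5], [2, -1]]).

Evaluating gives χ_A(x) = x^3 - 9x^2 + 27x - 27 = (x - 3)^3.

χ_A(x) = (x - 3)^3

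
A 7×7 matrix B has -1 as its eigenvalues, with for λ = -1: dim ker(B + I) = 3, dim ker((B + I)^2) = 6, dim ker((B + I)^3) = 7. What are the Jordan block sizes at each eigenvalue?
λ = -1: successive nullity increments [3, 3, 1] count blocks of size ≥ k; block sizes are [3, 2, 2].

Jordan blocks: (-1, 3), (-1, 2), (-1, 2)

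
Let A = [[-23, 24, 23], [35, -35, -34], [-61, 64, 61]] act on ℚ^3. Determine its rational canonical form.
R = [[0, 0, 8], [1, 0, -6], [0, 1, 3]]

The invariant factors of A (the non-unit diagonal entries of the Smith normal form of xI - A over ℚ[x]) are (x - 2)(x^2 - x + 4), each dividing the next. The characteristic polynomial is their product, (x - 2)(x^2 - x + 4).

The rational canonical form is the block-diagonal matrix of companion matrices C(f_i):
R = [[0, 0, 8], [1, 0, -6], [0, 1, 3]].

Note the characteristic polynomial does not split into linear factors over ℚ, so A has no Jordan form over ℚ; the rational canonical form exists over any field.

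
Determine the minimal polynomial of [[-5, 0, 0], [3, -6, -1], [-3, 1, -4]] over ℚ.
m_A(x) = (x + 5)^2

The characteristic polynomial factors as (x + 5)^3. The minimal polynomial is ∏(x - λ)^{k_λ} where k_λ is the size of the largest Jordan block at λ.

For λ = -5: rank(A + 5I) = 1, and the largest Jordan block has size 2 (the smallest k with rank((A + 5I)^k) = rank((A + 5I)^(k+1))).

So m_A(x) = (x + 5)^2.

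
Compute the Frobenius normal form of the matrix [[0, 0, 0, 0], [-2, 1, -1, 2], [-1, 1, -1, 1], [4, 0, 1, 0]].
R = [[0, 0, 0, 0], [1, 0, 0, 1], [0, 1, 0, 1], [0, 0, 1, 0]]

The invariant factors of A (the non-unit diagonal entries of the Smith normal form of xI - A over ℚ[x]) are x(x^3 - x - 1), each dividing the next. The characteristic polynomial is their product, x(x^3 - x - 1).

The rational canonical form is the block-diagonal matrix of companion matrices C(f_i):
R = [[0, 0, 0, 0], [1, 0, 0, 1], [0, 1, 0, 1], [0, 0, 1, 0]].

Note the characteristic polynomial does not split into linear factors over ℚ, so A has no Jordan form over ℚ; the rational canonical form exists over any field.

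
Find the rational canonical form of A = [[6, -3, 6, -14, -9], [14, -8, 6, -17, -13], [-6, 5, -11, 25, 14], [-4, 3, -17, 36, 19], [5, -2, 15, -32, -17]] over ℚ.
The invariant factors of A (the non-unit diagonal entries of the Smith normal form of xI - A over ℚ[x]) are x(x - 6)(x^3 + 4), each dividing the next. The characteristic polynomial is their product, x(x - 6)(x^3 + 4).

The rational canonical form is the block-diagonal matrix of companion matrices C(f_i):
R = [[0, 0, 0, 0, 0], [1, 0, 0, 0, 24], [0, 1, 0, 0, -4], [0, 0, 1, 0, 0], [0, 0, 0, 1, 6]].

Note the characteristic polynomial does not split into linear factors over ℚ, so A has no Jordan form over ℚ; the rational canonical form exists over any field.

R = [[0, 0, 0, 0, 0], [1, 0, 0, 0, 24], [0, 1, 0, 0, -4], [0, 0, 1, 0, 0], [0, 0, 0, 1, 6]]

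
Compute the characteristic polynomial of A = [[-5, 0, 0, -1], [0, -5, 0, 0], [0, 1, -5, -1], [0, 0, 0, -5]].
χ_A(x) = (x + 5)^4

xI - A = [[x + 5, 0, 0, 1], [0, x + 5, 0, 0], [0, -1, x + 5, 1], [0, 0, 0, x + 5]].

Expanding det(xI - A) along the first row:
det(xI - A) = + (x + 5)·det([[x + 5, 0, 0], [-1, x + 5, 1], [0, 0, x + 5]]) - (0)·det([[0, 0, 0], [0, x + 5, 1], [0, 0, x + 5]]) + (0)·det([[0, x + 5, 0], [0, -1, 1], [0, 0, x + 5]]) - (1)·det([[0, x + 5, 0], [0, -1, x + 5], [0, 0, 0]]).

Evaluating gives χ_A(x) = x^4 + 20x^3 + 150x^2 + 500x + 625 = (x + 5)^4.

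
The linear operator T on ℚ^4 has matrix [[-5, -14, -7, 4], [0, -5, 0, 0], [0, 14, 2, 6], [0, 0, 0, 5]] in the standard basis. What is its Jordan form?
J = [[-5, 0, 0, 0], [0, -5, 0, 0], [0, 0, 2, 0], [0, 0, 0, 5]]

The characteristic polynomial is det(xI - A) = (x - 5)(x - 2)(x + 5)^2, so the eigenvalues are -5 (algebraic multiplicity 2), 2 (algebraic multiplicity 1), 5 (algebraic multiplicity 1).

For λ = -5: rank(A + 5I) = 2. The eigenspace has dimension 4 - 2 = 2, so there are 2 Jordan blocks; the rank sequence gives block sizes [1, 1].

For λ = 2: algebraic multiplicity 1 gives one 1×1 block.

For λ = 5: algebraic multiplicity 1 gives one 1×1 block.

Assembling the blocks gives the Jordan form J above.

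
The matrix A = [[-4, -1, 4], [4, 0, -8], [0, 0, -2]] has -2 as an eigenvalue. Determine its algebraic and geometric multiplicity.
algebraic multiplicity 3, geometric multiplicity 2

The characteristic polynomial is (x + 2)^3, so the factor x + 2 appears with exponent 3: the algebraic multiplicity is 3.

rank(A + 2I) = 1, so the eigenspace has dimension 3 - 1 = 2: the geometric multiplicity is 2.

Since 2 < 3, A is not diagonalizable.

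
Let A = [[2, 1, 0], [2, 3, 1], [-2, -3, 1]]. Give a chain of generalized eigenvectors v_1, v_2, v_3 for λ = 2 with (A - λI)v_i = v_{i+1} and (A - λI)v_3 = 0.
v_1 = [[0, 0, 1]]^T, v_2 = [[0, 1, -1]]^T, v_3 = [[1, 0, -2]]^T

We seek v_1 ∈ ker((A - 2I)^3) \ ker((A - 2I)^2), then set v_{i+1} = (A - 2I) v_i.

One such chain is v_1 = [[0, 0, 1]]^T, v_2 = [[0, 1, -1]]^T, v_3 = [[1, 0, -2]]^T. Check: (A - 2I) v_3 = [[0, 0, 0]]^T = 0.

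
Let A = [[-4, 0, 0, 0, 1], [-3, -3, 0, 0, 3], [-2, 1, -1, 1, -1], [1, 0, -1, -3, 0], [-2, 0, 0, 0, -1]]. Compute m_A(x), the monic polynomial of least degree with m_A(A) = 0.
m_A(x) = (x + 2)^2(x + 3)

The characteristic polynomial factors as (x + 2)^3(x + 3)^2. The minimal polynomial is ∏(x - λ)^{k_λ} where k_λ is the size of the largest Jordan block at λ.

For λ = -3: rank(A + 3I) = 3, and the largest Jordan block has size 1 (the smallest k with rank((A + 3I)^k) = rank((A + 3I)^(k+1))).
For λ = -2: rank(A + 2I) = 3, and the largest Jordan block has size 2 (the smallest k with rank((A + 2I)^k) = rank((A + 2I)^(k+1))).

So m_A(x) = (x + 2)^2(x + 3).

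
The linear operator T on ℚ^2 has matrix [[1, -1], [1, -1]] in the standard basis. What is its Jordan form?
J = [[0, 1], [0, 0]]

The characteristic polynomial is det(xI - A) = x^2, so the eigenvalues are 0 (algebraic multiplicity 2).

For λ = 0: rank(A) = 1, rank(A^2) = 0. The eigenspace has dimension 2 - 1 = 1, so there is 1 Jordan block; the rank sequence gives block sizes [2].

Assembling the blocks gives the Jordan form J above.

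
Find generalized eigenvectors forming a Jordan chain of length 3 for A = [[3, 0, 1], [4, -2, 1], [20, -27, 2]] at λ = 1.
v_1 = [[0, 0, 1]]^T, v_2 = [[1, 1, 1]]^T, v_3 = [[3, 2, -6]]^T

We seek v_1 ∈ ker((A - I)^3) \ ker((A - I)^2), then set v_{i+1} = (A - I) v_i.

One such chain is v_1 = [[0, 0, 1]]^T, v_2 = [[1, 1, 1]]^T, v_3 = [[3, 2, -6]]^T. Check: (A - I) v_3 = [[0, 0, 0]]^T = 0.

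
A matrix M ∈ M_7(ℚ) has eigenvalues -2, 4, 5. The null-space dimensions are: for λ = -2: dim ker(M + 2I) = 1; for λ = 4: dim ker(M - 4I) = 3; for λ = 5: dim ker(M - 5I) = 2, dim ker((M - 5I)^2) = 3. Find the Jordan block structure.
Jordan blocks: (-2, 1), (4, 1), (4, 1), (4, 1), (5, 2), (5, 1)

λ = -2: successive nullity increments [1] count blocks of size ≥ k; block sizes are [1].
λ = 4: successive nullity increments [3] count blocks of size ≥ k; block sizes are [1, 1, 1].
λ = 5: successive nullity increments [2, 1] count blocks of size ≥ k; block sizes are [2, 1].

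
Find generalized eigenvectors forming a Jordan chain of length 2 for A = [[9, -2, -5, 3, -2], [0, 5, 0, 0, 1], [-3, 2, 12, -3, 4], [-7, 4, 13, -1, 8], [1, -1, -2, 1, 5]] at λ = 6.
v_1 = [[0, 1, -1, 0, 1]]^T, v_2 = [[1, 0, 0, -1, 0]]^T

We seek v_1 ∈ ker((A - 6I)^2) \ ker(A - 6I), then set v_{i+1} = (A - 6I) v_i.

One such chain is v_1 = [[0, 1, -1, 0, 1]]^T, v_2 = [[1, 0, 0, -1, 0]]^T. Check: (A - 6I) v_2 = [[0, 0, 0, 0, 0]]^T = 0.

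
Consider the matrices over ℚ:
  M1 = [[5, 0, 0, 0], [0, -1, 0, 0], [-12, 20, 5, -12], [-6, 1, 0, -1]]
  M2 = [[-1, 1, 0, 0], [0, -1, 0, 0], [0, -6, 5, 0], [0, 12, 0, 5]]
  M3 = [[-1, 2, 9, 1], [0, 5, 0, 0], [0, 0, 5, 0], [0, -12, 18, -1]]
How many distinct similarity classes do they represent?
1 class: {M1, M2, M3}

Characteristic polynomials: χ_{M1} = (x - 5)^2(x + 1)^2, χ_{M2} = (x - 5)^2(x + 1)^2, χ_{M3} = (x - 5)^2(x + 1)^2.

{M1, M2, M3}: invariant factors x - 5, (x - 5)(x + 1)^2.

Matrices are similar if and only if their invariant-factor lists agree; the partition into similarity classes is {M1, M2, M3}.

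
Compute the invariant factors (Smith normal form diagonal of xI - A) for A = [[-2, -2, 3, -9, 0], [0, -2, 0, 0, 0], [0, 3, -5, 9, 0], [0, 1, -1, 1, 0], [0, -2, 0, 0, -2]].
The Jordan structure of A has elementary divisors (x + 2)^2, (x + 2)^2, (x + 2). Arranging the block sizes at each eigenvalue in decreasing order and taking row products gives the invariant factors.

Invariant factors (smallest first, each dividing the next): x + 2, (x + 2)^2, (x + 2)^2.

Check: the last factor (x + 2)^2 is the minimal polynomial, and the product (x + 2)^5 is the characteristic polynomial.

x + 2, (x + 2)^2, (x + 2)^2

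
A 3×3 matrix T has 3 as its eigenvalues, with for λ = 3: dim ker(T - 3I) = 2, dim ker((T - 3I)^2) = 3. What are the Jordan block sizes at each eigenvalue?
Jordan blocks: (3, 2), (3, 1)

λ = 3: successive nullity increments [2, 1] count blocks of size ≥ k; block sizes are [2, 1].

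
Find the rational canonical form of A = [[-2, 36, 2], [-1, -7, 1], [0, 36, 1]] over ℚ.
R = [[0, 0, 50], [1, 0, -5], [0, 1, -8]]

The invariant factors of A (the non-unit diagonal entries of the Smith normal form of xI - A over ℚ[x]) are (x - 2)(x + 5)^2, each dividing the next. The characteristic polynomial is their product, (x - 2)(x + 5)^2.

The rational canonical form is the block-diagonal matrix of companion matrices C(f_i):
R = [[0, 0, 50], [1, 0, -5], [0, 1, -8]].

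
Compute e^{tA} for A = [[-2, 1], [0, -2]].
e^{tA} = [[e^{-2*t}, t*e^{-2*t}], [0, e^{-2*t}]]

A has Jordan form J = [[-2, 1], [0, -2]] with A = PJP^{-1}, so e^{tA} = P e^{tJ} P^{-1}.

For a Jordan block J_k(λ), e^{tJ_k(λ)} = e^{λt} · (I + tN + t^2 N^2/2! + ... + t^{k-1} N^{k-1}/(k-1)!) where N is the nilpotent superdiagonal part.

Assembling the blocks and conjugating back gives the entries of e^{tA} as shown above.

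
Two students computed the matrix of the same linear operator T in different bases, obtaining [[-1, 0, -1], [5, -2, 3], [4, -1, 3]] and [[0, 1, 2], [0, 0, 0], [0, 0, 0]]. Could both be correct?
Both have characteristic polynomial x^3, but the minimal polynomial of A is x^3 while the minimal polynomial of B is x^2. The minimal polynomial is a similarity invariant, so A and B are not similar.

No.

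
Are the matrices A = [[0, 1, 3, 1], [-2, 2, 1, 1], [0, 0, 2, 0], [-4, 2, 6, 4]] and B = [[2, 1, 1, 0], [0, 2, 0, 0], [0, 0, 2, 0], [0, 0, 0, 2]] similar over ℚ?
Both have characteristic polynomial (x - 2)^4, but the minimal polynomial of A is (x - 2)^3 while the minimal polynomial of B is (x - 2)^2. The minimal polynomial is a similarity invariant, so A and B are not similar.

No.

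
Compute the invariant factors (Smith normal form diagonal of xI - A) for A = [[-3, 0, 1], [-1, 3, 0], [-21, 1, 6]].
(x - 2)^3

The Jordan structure of A has elementary divisors (x - 2)^3. Arranging the block sizes at each eigenvalue in decreasing order and taking row products gives the invariant factors.

Invariant factors (smallest first, each dividing the next): (x - 2)^3.

Check: the last factor (x - 2)^3 is the minimal polynomial, and the product (x - 2)^3 is the characteristic polynomial.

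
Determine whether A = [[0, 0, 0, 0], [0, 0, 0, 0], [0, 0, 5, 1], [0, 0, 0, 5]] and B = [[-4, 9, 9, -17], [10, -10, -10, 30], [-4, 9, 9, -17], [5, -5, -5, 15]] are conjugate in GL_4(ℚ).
Two matrices over a field are similar if and only if they have the same invariant factors.

Both A and B have characteristic polynomial x^2(x - 5)^2 and minimal polynomial x(x - 5)^2. Computing further, both have invariant factors x, x(x - 5)^2. Hence A and B are similar.

Yes.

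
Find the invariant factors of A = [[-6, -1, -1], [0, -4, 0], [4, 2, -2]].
The Jordan structure of A has elementary divisors (x + 4)^2, (x + 4). Arranging the block sizes at each eigenvalue in decreasing order and taking row products gives the invariant factors.

Invariant factors (smallest first, each dividing the next): x + 4, (x + 4)^2.

Check: the last factor (x + 4)^2 is the minimal polynomial, and the product (x + 4)^3 is the characteristic polynomial.

x + 4, (x + 4)^2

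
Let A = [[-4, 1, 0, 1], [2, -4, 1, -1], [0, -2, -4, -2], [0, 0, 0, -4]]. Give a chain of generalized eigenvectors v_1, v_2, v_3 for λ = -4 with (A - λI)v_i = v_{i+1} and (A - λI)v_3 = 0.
We seek v_1 ∈ ker((A + 4I)^3) \ ker((A + 4I)^2), then set v_{i+1} = (A + 4I) v_i.

One such chain is v_1 = [[0, 0, 1, 0]]^T, v_2 = [[0, 1, 0, 0]]^T, v_3 = [[1, 0, -2, 0]]^T. Check: (A + 4I) v_3 = [[0, 0, 0, 0]]^T = 0.

v_1 = [[0, 0, 1, 0]]^T, v_2 = [[0, 1, 0, 0]]^T, v_3 = [[1, 0, -2, 0]]^T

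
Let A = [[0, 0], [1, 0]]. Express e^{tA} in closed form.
A has Jordan form J = [[0, 1], [0, 0]] with A = PJP^{-1}, so e^{tA} = P e^{tJ} P^{-1}.

For a Jordan block J_k(λ), e^{tJ_k(λ)} = e^{λt} · (I + tN + t^2 N^2/2! + ... + t^{k-1} N^{k-1}/(k-1)!) where N is the nilpotent superdiagonal part.

Assembling the blocks and conjugating back gives the entries of e^{tA} as shown above.

e^{tA} = [[1, 0], [t, 1]]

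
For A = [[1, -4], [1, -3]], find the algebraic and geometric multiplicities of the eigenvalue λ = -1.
The characteristic polynomial is (x + 1)^2, so the factor x + 1 appears with exponent 2: the algebraic multiplicity is 2.

rank(A + I) = 1, so the eigenspace has dimension 2 - 1 = 1: the geometric multiplicity is 1.

Since 1 < 2, A is not diagonalizable.

algebraic multiplicity 2, geometric multiplicity 1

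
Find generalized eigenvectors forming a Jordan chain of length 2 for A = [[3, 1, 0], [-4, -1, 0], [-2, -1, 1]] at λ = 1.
v_1 = [[0, 1, 1]]^T, v_2 = [[1, -2, -1]]^T

We seek v_1 ∈ ker((A - I)^2) \ ker(A - I), then set v_{i+1} = (A - I) v_i.

One such chain is v_1 = [[0, 1, 1]]^T, v_2 = [[1, -2, -1]]^T. Check: (A - I) v_2 = [[0, 0, 0]]^T = 0.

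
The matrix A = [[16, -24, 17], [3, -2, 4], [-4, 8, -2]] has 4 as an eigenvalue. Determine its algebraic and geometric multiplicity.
algebraic multiplicity 3, geometric multiplicity 1

The characteristic polynomial is (x - 4)^3, so the factor x - 4 appears with exponent 3: the algebraic multiplicity is 3.

rank(A - 4I) = 2, so the eigenspace has dimension 3 - 2 = 1: the geometric multiplicity is 1.

Since 1 < 3, A is not diagonalizable.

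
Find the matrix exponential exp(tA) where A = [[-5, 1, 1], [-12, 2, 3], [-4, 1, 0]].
A has Jordan form J = [[-1, 1, 0], [0, -1, 0], [0, 0, -1]] with A = PJP^{-1}, so e^{tA} = P e^{tJ} P^{-1}.

For a Jordan block J_k(λ), e^{tJ_k(λ)} = e^{λt} · (I + tN + t^2 N^2/2! + ... + t^{k-1} N^{k-1}/(k-1)!) where N is the nilpotent superdiagonal part.

Assembling the blocks and conjugating back gives the entries of e^{tA} as shown above.

e^{tA} = [[(1 - 4*t)*e^{-t}, t*e^{-t}, t*e^{-t}], [-12*t*e^{-t}, (3*t + 1)*e^{-t}, 3*t*e^{-t}], [-4*t*e^{-t}, t*e^{-t}, (t + 1)*e^{-t}]]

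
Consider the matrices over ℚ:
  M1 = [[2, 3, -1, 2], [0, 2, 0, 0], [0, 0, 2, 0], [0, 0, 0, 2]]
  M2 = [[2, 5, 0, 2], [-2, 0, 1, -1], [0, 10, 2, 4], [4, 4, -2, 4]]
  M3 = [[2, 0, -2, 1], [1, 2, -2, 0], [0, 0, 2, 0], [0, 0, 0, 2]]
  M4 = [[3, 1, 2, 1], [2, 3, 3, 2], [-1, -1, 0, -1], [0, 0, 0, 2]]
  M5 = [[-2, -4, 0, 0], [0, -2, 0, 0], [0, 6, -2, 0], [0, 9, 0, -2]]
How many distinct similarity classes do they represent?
Characteristic polynomials: χ_{M1} = (x - 2)^4, χ_{M2} = (x - 2)^4, χ_{M3} = (x - 2)^4, χ_{M4} = (x - 2)^4, χ_{M5} = (x + 2)^4.

{M1}: invariant factors x - 2, x - 2, (x - 2)^2.

{M2, M3, M4}: invariant factors x - 2, (x - 2)^3.

{M5}: invariant factors x + 2, x + 2, (x + 2)^2.

Matrices are similar if and only if their invariant-factor lists agree; the partition into similarity classes is {M1}, {M2, M3, M4}, {M5}.

3 classes: {M1}, {M2, M3, M4}, {M5}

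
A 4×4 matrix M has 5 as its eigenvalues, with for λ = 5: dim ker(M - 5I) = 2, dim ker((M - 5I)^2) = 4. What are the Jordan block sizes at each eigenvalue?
Jordan blocks: (5, 2), (5, 2)

λ = 5: successive nullity increments [2, 2] count blocks of size ≥ k; block sizes are [2, 2].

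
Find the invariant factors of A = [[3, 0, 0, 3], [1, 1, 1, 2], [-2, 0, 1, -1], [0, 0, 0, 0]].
The Jordan structure of A has elementary divisors x, (x - 1)^2, (x - 3). Arranging the block sizes at each eigenvalue in decreasing order and taking row products gives the invariant factors.

Invariant factors (smallest first, each dividing the next): x(x - 3)(x - 1)^2.

Check: the last factor x(x - 3)(x - 1)^2 is the minimal polynomial, and the product x(x - 3)(x - 1)^2 is the characteristic polynomial.

x(x - 3)(x - 1)^2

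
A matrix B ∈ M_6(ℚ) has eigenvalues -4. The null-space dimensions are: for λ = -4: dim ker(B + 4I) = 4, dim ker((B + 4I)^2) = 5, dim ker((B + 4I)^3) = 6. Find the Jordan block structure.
λ = -4: successive nullity increments [4, 1, 1] count blocks of size ≥ k; block sizes are [3, 1, 1, 1].

Jordan blocks: (-4, 3), (-4, 1), (-4, 1), (-4, 1)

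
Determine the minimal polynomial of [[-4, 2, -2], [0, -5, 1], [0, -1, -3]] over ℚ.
The characteristic polynomial factors as (x + 4)^3. The minimal polynomial is ∏(x - λ)^{k_λ} where k_λ is the size of the largest Jordan block at λ.

For λ = -4: rank(A + 4I) = 1, and the largest Jordan block has size 2 (the smallest k with rank((A + 4I)^k) = rank((A + 4I)^(k+1))).

So m_A(x) = (x + 4)^2.

m_A(x) = (x + 4)^2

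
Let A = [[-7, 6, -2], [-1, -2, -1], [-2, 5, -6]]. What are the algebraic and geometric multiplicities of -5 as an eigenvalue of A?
The characteristic polynomial is (x + 5)^3, so the factor x + 5 appears with exponent 3: the algebraic multiplicity is 3.

rank(A + 5I) = 2, so the eigenspace has dimension 3 - 2 = 1: the geometric multiplicity is 1.

Since 1 < 3, A is not diagonalizable.

algebraic multiplicity 3, geometric multiplicity 1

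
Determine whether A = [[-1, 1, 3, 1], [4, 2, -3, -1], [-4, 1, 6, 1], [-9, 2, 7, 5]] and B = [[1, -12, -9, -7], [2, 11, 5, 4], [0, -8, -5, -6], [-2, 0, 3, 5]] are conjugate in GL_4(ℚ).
Two matrices over a field are similar if and only if they have the same invariant factors.

Both A and B have characteristic polynomial (x - 3)^4 and minimal polynomial (x - 3)^3. Computing further, both have invariant factors x - 3, (x - 3)^3. Hence A and B are similar.

Yes.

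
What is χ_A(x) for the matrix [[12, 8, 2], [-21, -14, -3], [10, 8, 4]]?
xI - A = [[x - 12, -8, -2], [21, x + 14, 3], [-10, -8, x - 4]].

Expanding det(xI - A) along the first row:
det(xI - A) = + (x - 12)·det([[x + 14, 3], [-8, x - 4]]) - (-8)·det([[21, 3], [-10, x - 4]]) + (-2)·det([[21, x + 14], [-10, -8]]).

Evaluating gives χ_A(x) = x^3 - 2x^2 - 4x + 8 = (x - 2)^2(x + 2).

χ_A(x) = (x - 2)^2(x + 2)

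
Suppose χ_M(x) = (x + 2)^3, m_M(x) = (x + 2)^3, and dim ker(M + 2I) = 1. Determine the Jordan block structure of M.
λ = -2: algebraic multiplicity 3 (exponent in χ_M), largest block size 3 (exponent in m_M), 1 block (geometric multiplicity). This forces block sizes [3].

Jordan blocks: (-2, 3)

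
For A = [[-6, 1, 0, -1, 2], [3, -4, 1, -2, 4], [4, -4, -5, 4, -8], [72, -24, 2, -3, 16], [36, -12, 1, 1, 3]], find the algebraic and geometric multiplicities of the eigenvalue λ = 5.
The characteristic polynomial is (x - 5)(x + 5)^4, so the factor x - 5 appears with exponent 1: the algebraic multiplicity is 1.

rank(A - 5I) = 4, so the eigenspace has dimension 5 - 4 = 1: the geometric multiplicity is 1.

algebraic multiplicity 1, geometric multiplicity 1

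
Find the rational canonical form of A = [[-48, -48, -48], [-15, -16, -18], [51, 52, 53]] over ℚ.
R = [[0, 0, -48], [1, 0, -40], [0, 1, -11]]

The invariant factors of A (the non-unit diagonal entries of the Smith normal form of xI - A over ℚ[x]) are (x + 3)(x + 4)^2, each dividing the next. The characteristic polynomial is their product, (x + 3)(x + 4)^2.

The rational canonical form is the block-diagonal matrix of companion matrices C(f_i):
R = [[0, 0, -48], [1, 0, -40], [0, 1, -11]].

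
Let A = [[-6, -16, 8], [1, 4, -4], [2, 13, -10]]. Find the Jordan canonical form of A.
The characteristic polynomial is det(xI - A) = (x + 4)^3, so the eigenvalues are -4 (algebraic multiplicity 3).

For λ = -4: rank(A + 4I) = 2, rank((A + 4I)^2) = 1, rank((A + 4I)^3) = 0. The eigenspace has dimension 3 - 2 = 1, so there is 1 Jordan block; the rank sequence gives block sizes [3].

Assembling the blocks gives the Jordan form J above.

J = [[-4, 1, 0], [0, -4, 1], [0, 0, -4]]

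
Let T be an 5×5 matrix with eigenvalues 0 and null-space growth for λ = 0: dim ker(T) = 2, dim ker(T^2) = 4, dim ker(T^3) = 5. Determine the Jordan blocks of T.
Jordan blocks: (0, 3), (0, 2)

λ = 0: successive nullity increments [2, 2, 1] count blocks of size ≥ k; block sizes are [3, 2].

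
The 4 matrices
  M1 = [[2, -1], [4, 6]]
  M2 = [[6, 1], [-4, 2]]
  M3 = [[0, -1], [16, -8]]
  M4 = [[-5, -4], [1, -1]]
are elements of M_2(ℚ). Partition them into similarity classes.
Characteristic polynomials: χ_{M1} = (x - 4)^2, χ_{M2} = (x - 4)^2, χ_{M3} = (x + 4)^2, χ_{M4} = (x + 3)^2.

{M1, M2}: invariant factors (x - 4)^2.

{M3}: invariant factors (x + 4)^2.

{M4}: invariant factors (x + 3)^2.

Matrices are similar if and only if their invariant-factor lists agree; the partition into similarity classes is {M1, M2}, {M3}, {M4}.

3 classes: {M1, M2}, {M3}, {M4}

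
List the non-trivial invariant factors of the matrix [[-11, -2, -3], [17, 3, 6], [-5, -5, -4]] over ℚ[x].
(x + 4)^3

The Jordan structure of A has elementary divisors (x + 4)^3. Arranging the block sizes at each eigenvalue in decreasing order and taking row products gives the invariant factors.

Invariant factors (smallest first, each dividing the next): (x + 4)^3.

Check: the last factor (x + 4)^3 is the minimal polynomial, and the product (x + 4)^3 is the characteristic polynomial.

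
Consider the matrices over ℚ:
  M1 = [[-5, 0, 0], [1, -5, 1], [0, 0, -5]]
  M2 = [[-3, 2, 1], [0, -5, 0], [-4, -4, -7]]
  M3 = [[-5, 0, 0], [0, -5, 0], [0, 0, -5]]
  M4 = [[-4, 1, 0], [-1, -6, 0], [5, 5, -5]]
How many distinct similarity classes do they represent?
2 classes: {M1, M2, M4}, {M3}

Characteristic polynomials: χ_{M1} = (x + 5)^3, χ_{M2} = (x + 5)^3, χ_{M3} = (x + 5)^3, χ_{M4} = (x + 5)^3.

{M1, M2, M4}: invariant factors x + 5, (x + 5)^2.

{M3}: invariant factors x + 5, x + 5, x + 5.

Matrices are similar if and only if their invariant-factor lists agree; the partition into similarity classes is {M1, M2, M4}, {M3}.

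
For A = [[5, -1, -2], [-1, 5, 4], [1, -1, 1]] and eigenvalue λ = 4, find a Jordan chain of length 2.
We seek v_1 ∈ ker((A - 4I)^2) \ ker(A - 4I), then set v_{i+1} = (A - 4I) v_i.

One such chain is v_1 = [[1, -2, 1]]^T, v_2 = [[1, 1, 0]]^T. Check: (A - 4I) v_2 = [[0, 0, 0]]^T = 0.

v_1 = [[1, -2, 1]]^T, v_2 = [[1, 1, 0]]^T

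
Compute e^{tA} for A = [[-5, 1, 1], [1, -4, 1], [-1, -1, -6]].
e^{tA} = [[e^{-5*t}, t*e^{-5*t}, t*e^{-5*t}], [t*e^{-5*t}, (t^2/2 + t + 1)*e^{-5*t}, t*(t + 2)*e^{-5*t}/2], [-t*e^{-5*t}, t*(-t - 2)*e^{-5*t}/2, (-t^2/2 - t + 1)*e^{-5*t}]]

A has Jordan form J = [[-5, 1, 0], [0, -5, 1], [0, 0, -5]] with A = PJP^{-1}, so e^{tA} = P e^{tJ} P^{-1}.

For a Jordan block J_k(λ), e^{tJ_k(λ)} = e^{λt} · (I + tN + t^2 N^2/2! + ... + t^{k-1} N^{k-1}/(k-1)!) where N is the nilpotent superdiagonal part.

Assembling the blocks and conjugating back gives the entries of e^{tA} as shown above.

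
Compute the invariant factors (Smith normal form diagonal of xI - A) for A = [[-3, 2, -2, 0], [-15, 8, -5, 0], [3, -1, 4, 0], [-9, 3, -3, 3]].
The Jordan structure of A has elementary divisors (x - 3)^2, (x - 3), (x - 3). Arranging the block sizes at each eigenvalue in decreasing order and taking row products gives the invariant factors.

Invariant factors (smallest first, each dividing the next): x - 3, x - 3, (x - 3)^2.

Check: the last factor (x - 3)^2 is the minimal polynomial, and the product (x - 3)^4 is the characteristic polynomial.

x - 3, x - 3, (x - 3)^2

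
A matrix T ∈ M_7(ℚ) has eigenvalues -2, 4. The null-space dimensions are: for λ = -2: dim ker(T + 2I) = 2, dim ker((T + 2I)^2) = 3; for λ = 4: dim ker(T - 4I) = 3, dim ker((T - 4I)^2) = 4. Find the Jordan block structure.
Jordan blocks: (-2, 2), (-2, 1), (4, 2), (4, 1), (4, 1)

λ = -2: successive nullity increments [2, 1] count blocks of size ≥ k; block sizes are [2, 1].
λ = 4: successive nullity increments [3, 1] count blocks of size ≥ k; block sizes are [2, 1, 1].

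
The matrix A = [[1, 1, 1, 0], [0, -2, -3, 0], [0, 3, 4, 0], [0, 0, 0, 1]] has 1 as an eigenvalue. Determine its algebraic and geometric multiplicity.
The characteristic polynomial is (x - 1)^4, so the factor x - 1 appears with exponent 4: the algebraic multiplicity is 4.

rank(A - I) = 1, so the eigenspace has dimension 4 - 1 = 3: the geometric multiplicity is 3.

Since 3 < 4, A is not diagonalizable.

algebraic multiplicity 4, geometric multiplicity 3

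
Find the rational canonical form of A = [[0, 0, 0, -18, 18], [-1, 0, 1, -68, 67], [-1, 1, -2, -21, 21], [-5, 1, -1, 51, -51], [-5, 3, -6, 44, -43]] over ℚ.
R = [[0, 0, 0, 0, 18], [1, 0, 0, 0, 15], [0, 1, 0, 0, -16], [0, 0, 1, 0, -6], [0, 0, 0, 1, 6]]

The invariant factors of A (the non-unit diagonal entries of the Smith normal form of xI - A over ℚ[x]) are (x - 3)^2(x - 2)(x + 1)^2, each dividing the next. The characteristic polynomial is their product, (x - 3)^2(x - 2)(x + 1)^2.

The rational canonical form is the block-diagonal matrix of companion matrices C(f_i):
R = [[0, 0, 0, 0, 18], [1, 0, 0, 0, 15], [0, 1, 0, 0, -16], [0, 0, 1, 0, -6], [0, 0, 0, 1, 6]].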